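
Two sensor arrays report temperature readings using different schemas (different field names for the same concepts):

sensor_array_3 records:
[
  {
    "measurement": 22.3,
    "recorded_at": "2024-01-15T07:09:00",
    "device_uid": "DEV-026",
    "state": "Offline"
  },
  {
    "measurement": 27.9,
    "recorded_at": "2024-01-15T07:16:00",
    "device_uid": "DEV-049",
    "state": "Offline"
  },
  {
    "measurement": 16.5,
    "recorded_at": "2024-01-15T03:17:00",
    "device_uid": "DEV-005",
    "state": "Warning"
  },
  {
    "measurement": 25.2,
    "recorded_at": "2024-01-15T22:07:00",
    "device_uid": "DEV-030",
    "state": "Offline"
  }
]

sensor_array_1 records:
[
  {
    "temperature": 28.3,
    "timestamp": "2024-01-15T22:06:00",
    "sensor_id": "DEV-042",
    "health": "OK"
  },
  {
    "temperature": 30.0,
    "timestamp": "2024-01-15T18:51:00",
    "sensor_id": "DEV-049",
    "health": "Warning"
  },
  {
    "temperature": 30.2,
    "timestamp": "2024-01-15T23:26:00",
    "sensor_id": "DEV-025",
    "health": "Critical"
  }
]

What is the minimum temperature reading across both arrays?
16.5

Schema mapping: "measurement" (sensor_array_3) = "temperature" (sensor_array_1) = temperature reading

Minimum in sensor_array_3: 16.5
Minimum in sensor_array_1: 28.3

Overall minimum: min(16.5, 28.3) = 16.5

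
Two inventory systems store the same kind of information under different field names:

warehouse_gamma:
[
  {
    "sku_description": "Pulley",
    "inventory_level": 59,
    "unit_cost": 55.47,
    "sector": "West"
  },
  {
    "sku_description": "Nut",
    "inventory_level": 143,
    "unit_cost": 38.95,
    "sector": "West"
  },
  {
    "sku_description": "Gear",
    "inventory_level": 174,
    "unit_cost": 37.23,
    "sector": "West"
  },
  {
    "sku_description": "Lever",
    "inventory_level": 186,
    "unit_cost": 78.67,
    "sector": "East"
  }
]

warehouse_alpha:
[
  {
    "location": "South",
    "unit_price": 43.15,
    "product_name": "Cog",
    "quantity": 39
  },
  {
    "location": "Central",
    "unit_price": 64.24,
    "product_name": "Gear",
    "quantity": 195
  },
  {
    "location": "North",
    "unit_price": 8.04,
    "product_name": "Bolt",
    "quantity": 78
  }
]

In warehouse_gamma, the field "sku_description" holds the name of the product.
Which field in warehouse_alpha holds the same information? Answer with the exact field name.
product_name

In warehouse_gamma, "sku_description" holds the name of the product.
The fields in warehouse_alpha are: "location", "unit_price", "product_name", "quantity".
"product_name" is the match: the name refers to the same concept and its values are product-name strings (e.g. 'Bolt', 'Cog').
The other fields ("location", "unit_price", "quantity") hold different kinds of data.

So "sku_description" in warehouse_gamma corresponds to "product_name" in warehouse_alpha.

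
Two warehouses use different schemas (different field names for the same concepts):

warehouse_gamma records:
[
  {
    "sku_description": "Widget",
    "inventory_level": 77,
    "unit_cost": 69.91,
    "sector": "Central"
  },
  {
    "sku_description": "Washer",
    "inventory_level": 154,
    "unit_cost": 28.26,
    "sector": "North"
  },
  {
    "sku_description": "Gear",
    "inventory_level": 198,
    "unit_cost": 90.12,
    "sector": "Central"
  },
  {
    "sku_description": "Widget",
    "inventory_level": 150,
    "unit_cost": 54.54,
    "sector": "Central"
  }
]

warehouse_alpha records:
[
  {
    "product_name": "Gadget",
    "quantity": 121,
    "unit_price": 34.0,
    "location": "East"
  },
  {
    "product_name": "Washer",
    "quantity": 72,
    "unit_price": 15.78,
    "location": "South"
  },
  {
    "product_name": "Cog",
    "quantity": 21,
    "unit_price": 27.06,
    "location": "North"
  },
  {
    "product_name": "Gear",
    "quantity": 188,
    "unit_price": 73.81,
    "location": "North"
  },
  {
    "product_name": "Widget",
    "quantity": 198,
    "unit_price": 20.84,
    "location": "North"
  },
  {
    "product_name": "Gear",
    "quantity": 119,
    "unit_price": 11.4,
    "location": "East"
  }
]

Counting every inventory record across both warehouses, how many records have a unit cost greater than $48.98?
4

Schema mapping: "unit_cost" (warehouse_gamma) = "unit_price" (warehouse_alpha) = unit cost

Records > $48.98 in warehouse_gamma: 3
Records > $48.98 in warehouse_alpha: 1

Total count: 3 + 1 = 4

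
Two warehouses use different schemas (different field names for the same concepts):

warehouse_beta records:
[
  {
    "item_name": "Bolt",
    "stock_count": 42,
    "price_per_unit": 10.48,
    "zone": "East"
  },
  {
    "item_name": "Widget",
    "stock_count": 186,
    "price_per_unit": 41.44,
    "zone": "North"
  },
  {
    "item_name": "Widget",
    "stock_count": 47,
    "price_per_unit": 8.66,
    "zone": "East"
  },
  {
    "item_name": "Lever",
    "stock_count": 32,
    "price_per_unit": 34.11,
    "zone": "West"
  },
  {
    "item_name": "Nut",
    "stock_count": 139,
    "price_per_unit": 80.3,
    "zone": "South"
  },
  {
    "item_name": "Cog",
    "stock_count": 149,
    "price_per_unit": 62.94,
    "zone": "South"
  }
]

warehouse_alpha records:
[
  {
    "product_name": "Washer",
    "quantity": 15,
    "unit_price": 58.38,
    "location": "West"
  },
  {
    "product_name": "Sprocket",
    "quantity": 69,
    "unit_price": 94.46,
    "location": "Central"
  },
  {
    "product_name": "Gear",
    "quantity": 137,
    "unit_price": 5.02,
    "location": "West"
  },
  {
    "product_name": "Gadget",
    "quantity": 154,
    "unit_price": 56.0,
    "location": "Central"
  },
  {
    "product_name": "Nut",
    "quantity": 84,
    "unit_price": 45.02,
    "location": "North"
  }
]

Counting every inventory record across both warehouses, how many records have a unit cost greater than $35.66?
7

Schema mapping: "price_per_unit" (warehouse_beta) = "unit_price" (warehouse_alpha) = unit cost

Records > $35.66 in warehouse_beta: 3
Records > $35.66 in warehouse_alpha: 4

Total count: 3 + 4 = 7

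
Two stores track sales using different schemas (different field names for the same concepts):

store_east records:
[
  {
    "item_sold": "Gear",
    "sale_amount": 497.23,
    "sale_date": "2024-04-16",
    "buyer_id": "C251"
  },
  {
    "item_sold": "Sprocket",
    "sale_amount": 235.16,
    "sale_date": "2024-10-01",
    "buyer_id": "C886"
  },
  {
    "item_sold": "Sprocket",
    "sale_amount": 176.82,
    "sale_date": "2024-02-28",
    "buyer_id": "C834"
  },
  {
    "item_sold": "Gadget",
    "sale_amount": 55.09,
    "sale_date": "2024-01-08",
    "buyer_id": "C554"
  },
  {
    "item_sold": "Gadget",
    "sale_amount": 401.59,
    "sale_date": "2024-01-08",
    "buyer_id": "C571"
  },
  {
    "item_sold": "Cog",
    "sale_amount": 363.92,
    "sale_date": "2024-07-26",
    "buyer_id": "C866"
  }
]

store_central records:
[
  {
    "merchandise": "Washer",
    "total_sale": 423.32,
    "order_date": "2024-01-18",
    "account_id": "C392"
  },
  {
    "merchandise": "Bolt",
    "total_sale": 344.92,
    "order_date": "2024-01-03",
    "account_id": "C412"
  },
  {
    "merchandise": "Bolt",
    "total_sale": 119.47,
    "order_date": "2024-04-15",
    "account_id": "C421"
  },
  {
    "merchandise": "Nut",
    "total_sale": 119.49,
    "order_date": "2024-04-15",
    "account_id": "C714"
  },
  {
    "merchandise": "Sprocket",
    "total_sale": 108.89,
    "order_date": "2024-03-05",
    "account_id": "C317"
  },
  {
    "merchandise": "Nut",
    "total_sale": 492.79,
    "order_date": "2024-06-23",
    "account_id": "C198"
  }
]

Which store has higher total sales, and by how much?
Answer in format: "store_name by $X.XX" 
store_east by $120.93

Schema mapping: "sale_amount" (store_east) = "total_sale" (store_central) = sale amount

Total for store_east: 1729.81
Total for store_central: 1608.88

Difference: |1729.81 - 1608.88| = 120.93
store_east has higher sales by $120.93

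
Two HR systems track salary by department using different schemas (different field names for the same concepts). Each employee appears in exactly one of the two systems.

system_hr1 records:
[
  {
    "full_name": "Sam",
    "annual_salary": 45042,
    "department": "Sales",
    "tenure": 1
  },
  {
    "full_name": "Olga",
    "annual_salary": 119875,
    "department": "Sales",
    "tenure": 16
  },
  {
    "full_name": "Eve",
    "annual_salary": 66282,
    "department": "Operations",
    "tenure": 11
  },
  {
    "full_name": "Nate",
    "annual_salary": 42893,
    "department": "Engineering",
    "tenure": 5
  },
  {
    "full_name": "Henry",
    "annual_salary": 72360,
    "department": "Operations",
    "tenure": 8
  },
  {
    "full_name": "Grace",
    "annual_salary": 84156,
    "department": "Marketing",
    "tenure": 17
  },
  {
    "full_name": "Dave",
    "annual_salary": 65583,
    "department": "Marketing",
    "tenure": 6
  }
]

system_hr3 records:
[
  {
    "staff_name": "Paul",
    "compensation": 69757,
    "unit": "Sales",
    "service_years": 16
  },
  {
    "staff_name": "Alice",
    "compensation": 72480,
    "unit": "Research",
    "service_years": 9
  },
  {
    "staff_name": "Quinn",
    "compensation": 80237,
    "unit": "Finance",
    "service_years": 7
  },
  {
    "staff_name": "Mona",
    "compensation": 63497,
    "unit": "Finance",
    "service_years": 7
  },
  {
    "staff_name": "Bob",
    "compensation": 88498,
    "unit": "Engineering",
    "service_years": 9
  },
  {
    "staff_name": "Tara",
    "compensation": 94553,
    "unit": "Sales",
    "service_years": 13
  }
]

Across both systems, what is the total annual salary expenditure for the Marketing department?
149739

Schema mappings:
- "department" (system_hr1) = "unit" (system_hr3) = department
- "annual_salary" (system_hr1) = "compensation" (system_hr3) = salary

Marketing salaries from system_hr1: 149739
Marketing salaries from system_hr3: 0

Total: 149739 + 0 = 149739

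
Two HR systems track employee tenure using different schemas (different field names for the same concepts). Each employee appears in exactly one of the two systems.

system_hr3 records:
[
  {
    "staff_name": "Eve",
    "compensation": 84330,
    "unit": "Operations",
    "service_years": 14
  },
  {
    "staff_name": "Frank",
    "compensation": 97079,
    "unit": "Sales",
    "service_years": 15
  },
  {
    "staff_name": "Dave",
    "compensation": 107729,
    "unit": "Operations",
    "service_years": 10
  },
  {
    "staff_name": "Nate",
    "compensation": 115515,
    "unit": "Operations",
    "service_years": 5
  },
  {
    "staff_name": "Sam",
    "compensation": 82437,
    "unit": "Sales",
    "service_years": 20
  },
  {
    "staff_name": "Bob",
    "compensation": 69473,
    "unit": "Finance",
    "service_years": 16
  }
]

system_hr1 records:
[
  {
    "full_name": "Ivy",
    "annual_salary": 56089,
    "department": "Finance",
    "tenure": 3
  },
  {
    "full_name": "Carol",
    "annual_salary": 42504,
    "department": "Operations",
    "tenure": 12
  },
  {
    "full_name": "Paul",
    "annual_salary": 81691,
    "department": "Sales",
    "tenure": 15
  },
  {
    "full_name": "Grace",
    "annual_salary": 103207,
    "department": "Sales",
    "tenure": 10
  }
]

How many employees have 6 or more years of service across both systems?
8

Reconcile schemas: "service_years" (system_hr3) = "tenure" (system_hr1) = years of service

From system_hr3: 5 employees with >= 6 years
From system_hr1: 3 employees with >= 6 years

Total: 5 + 3 = 8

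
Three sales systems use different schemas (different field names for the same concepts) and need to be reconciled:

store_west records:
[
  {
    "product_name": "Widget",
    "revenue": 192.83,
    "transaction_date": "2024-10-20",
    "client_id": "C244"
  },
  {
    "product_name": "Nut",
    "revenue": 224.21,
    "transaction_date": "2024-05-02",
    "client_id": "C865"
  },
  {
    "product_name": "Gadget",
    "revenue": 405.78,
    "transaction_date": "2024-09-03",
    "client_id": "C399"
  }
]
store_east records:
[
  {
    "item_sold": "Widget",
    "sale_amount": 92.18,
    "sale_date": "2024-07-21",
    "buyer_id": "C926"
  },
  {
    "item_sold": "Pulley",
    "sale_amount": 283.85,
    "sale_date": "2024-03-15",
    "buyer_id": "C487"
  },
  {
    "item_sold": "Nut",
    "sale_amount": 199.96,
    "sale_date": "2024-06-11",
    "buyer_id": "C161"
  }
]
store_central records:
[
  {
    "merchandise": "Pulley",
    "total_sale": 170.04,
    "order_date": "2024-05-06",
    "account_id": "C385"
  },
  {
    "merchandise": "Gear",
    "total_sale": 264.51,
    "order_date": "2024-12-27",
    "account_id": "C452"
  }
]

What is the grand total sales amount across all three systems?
1833.36

Schema reconciliation - all amount fields map to sale amount:

store_west (revenue): 822.82
store_east (sale_amount): 575.99
store_central (total_sale): 434.55

Grand total: 1833.36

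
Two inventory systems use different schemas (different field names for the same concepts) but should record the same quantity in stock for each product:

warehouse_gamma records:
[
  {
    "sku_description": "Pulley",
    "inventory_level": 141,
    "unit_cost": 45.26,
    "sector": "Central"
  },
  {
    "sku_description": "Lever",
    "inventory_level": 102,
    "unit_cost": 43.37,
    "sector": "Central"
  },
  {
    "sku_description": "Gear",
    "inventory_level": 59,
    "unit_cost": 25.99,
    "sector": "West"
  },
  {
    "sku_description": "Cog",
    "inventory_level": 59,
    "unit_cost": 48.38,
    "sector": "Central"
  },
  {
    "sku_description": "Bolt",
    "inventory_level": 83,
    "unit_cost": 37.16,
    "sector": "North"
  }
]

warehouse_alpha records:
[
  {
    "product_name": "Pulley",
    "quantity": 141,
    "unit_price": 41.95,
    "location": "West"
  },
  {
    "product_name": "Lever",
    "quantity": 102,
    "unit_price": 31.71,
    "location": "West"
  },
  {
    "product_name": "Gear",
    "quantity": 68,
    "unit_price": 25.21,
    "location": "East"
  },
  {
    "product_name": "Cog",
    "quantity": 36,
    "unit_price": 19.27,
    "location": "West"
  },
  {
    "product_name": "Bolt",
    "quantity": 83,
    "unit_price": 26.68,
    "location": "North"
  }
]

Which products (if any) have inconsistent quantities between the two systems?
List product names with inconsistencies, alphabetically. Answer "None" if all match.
Cog, Gear

Schema mappings:
- "sku_description" (warehouse_gamma) = "product_name" (warehouse_alpha) = product name
- "inventory_level" (warehouse_gamma) = "quantity" (warehouse_alpha) = quantity

Comparison:
  Pulley: 141 vs 141 - MATCH
  Lever: 102 vs 102 - MATCH
  Gear: 59 vs 68 - MISMATCH
  Cog: 59 vs 36 - MISMATCH
  Bolt: 83 vs 83 - MATCH

Products with inconsistencies: Cog, Gear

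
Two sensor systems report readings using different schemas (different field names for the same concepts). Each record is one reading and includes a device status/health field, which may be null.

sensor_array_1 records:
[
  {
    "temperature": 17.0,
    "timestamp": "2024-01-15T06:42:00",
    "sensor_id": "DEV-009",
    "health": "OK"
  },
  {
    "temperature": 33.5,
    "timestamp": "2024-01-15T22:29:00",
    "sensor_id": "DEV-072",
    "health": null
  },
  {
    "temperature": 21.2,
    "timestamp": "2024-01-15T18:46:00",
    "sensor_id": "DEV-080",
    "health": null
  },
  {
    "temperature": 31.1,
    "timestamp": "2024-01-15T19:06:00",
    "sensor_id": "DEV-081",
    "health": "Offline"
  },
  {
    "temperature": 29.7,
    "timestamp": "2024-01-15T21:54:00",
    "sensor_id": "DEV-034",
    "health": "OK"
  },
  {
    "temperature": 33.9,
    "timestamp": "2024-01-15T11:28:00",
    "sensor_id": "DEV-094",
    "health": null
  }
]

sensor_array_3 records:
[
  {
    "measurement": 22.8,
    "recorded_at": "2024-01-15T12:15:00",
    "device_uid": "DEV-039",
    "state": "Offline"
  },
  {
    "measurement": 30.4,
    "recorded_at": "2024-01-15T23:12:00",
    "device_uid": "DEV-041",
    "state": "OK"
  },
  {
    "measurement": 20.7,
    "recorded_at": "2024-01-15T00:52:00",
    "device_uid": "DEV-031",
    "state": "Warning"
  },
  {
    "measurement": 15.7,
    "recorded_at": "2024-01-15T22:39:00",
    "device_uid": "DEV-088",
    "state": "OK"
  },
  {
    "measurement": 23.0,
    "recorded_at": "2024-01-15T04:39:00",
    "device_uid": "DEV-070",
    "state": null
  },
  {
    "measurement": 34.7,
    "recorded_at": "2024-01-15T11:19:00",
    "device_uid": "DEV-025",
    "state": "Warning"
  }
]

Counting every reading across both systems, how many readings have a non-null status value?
8

Schema mapping: "health" (sensor_array_1) = "state" (sensor_array_3) = status

Non-null in sensor_array_1: 3
Non-null in sensor_array_3: 5

Total non-null: 3 + 5 = 8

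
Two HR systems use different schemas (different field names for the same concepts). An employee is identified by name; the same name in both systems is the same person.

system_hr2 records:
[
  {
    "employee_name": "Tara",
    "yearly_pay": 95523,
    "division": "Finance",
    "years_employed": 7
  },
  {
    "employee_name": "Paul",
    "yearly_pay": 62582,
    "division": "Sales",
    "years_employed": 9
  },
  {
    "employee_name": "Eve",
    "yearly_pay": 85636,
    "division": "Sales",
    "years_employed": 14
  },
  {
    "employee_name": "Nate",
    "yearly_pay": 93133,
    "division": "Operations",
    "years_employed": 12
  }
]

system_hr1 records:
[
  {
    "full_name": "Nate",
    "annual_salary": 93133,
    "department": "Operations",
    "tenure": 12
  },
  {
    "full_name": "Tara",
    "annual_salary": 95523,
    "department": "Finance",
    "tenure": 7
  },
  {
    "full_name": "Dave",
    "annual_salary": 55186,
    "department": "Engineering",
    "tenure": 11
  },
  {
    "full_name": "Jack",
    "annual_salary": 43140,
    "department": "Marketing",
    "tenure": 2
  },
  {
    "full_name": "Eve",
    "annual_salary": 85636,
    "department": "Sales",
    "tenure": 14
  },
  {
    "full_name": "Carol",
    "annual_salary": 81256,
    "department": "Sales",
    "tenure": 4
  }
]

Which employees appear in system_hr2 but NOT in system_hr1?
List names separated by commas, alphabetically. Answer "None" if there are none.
Paul

Schema mapping: "employee_name" (system_hr2) = "full_name" (system_hr1) = employee name

Names in system_hr2: ['Eve', 'Nate', 'Paul', 'Tara']
Names in system_hr1: ['Carol', 'Dave', 'Eve', 'Jack', 'Nate', 'Tara']

In system_hr2 but not system_hr1: ['Paul']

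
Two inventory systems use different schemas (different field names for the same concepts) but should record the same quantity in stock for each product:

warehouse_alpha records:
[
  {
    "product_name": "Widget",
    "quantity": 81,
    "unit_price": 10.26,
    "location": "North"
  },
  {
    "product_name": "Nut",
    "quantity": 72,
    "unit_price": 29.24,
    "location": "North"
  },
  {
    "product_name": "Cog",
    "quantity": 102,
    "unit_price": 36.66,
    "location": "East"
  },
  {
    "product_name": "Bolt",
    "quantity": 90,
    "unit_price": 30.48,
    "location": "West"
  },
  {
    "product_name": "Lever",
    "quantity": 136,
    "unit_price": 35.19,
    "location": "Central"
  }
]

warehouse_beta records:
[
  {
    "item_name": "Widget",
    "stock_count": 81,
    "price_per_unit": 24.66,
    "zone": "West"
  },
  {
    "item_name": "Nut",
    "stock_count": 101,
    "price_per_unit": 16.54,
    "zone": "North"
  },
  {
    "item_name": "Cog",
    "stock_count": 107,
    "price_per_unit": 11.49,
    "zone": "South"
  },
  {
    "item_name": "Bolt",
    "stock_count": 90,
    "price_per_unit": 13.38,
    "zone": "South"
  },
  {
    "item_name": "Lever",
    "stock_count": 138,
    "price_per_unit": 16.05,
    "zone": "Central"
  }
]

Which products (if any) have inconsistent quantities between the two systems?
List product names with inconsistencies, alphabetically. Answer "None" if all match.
Cog, Lever, Nut

Schema mappings:
- "product_name" (warehouse_alpha) = "item_name" (warehouse_beta) = product name
- "quantity" (warehouse_alpha) = "stock_count" (warehouse_beta) = quantity

Comparison:
  Widget: 81 vs 81 - MATCH
  Nut: 72 vs 101 - MISMATCH
  Cog: 102 vs 107 - MISMATCH
  Bolt: 90 vs 90 - MATCH
  Lever: 136 vs 138 - MISMATCH

Products with inconsistencies: Cog, Lever, Nut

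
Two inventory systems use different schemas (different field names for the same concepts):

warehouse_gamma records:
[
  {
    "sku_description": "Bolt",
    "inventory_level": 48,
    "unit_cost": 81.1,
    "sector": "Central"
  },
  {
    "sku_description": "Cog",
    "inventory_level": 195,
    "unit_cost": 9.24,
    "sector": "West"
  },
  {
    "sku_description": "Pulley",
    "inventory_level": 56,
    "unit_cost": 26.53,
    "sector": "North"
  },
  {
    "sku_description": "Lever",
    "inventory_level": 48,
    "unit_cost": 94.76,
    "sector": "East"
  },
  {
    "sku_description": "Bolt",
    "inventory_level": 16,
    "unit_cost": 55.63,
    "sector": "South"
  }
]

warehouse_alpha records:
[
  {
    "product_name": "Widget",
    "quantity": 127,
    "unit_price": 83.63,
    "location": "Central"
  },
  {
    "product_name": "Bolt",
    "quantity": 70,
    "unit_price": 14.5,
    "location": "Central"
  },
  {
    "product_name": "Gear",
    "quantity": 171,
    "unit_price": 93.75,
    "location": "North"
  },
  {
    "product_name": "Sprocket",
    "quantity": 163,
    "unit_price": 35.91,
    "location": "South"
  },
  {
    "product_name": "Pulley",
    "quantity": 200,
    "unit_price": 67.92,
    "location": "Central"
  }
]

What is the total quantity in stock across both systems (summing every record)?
1094

To reconcile these schemas, identify the field holding the quantity in stock in each system:
1. In warehouse_gamma it is "inventory_level"
2. In warehouse_alpha it is "quantity"

From warehouse_gamma: 48 + 195 + 56 + 48 + 16 = 363
From warehouse_alpha: 127 + 70 + 171 + 163 + 200 = 731

Total: 363 + 731 = 1094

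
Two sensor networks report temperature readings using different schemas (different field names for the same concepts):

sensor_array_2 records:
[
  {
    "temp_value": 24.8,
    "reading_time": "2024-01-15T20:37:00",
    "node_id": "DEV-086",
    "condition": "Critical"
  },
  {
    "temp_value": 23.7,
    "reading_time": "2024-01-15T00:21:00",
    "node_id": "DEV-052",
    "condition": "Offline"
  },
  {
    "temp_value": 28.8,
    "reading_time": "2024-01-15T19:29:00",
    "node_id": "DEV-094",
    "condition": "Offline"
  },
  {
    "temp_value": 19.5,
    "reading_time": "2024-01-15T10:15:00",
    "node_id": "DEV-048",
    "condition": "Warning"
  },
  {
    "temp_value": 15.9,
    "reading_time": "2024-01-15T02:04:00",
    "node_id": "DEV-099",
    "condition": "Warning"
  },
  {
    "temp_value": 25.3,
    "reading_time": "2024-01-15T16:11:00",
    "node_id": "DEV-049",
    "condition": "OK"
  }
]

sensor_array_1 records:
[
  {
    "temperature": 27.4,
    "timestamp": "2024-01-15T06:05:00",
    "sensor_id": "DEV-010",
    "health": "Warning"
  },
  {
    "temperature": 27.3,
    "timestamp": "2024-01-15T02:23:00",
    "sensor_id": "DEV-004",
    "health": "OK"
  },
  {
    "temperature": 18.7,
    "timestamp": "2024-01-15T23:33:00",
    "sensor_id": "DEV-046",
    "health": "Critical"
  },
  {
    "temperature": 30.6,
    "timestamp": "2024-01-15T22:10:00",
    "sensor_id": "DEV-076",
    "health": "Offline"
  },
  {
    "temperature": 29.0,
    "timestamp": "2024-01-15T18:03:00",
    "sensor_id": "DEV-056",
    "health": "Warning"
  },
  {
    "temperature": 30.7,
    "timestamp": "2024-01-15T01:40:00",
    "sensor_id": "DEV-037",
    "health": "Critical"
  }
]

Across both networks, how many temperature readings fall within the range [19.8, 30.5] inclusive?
7

Schema mapping: "temp_value" (sensor_array_2) = "temperature" (sensor_array_1) = temperature

Readings in [19.8, 30.5] from sensor_array_2: 4
Readings in [19.8, 30.5] from sensor_array_1: 3

Total count: 4 + 3 = 7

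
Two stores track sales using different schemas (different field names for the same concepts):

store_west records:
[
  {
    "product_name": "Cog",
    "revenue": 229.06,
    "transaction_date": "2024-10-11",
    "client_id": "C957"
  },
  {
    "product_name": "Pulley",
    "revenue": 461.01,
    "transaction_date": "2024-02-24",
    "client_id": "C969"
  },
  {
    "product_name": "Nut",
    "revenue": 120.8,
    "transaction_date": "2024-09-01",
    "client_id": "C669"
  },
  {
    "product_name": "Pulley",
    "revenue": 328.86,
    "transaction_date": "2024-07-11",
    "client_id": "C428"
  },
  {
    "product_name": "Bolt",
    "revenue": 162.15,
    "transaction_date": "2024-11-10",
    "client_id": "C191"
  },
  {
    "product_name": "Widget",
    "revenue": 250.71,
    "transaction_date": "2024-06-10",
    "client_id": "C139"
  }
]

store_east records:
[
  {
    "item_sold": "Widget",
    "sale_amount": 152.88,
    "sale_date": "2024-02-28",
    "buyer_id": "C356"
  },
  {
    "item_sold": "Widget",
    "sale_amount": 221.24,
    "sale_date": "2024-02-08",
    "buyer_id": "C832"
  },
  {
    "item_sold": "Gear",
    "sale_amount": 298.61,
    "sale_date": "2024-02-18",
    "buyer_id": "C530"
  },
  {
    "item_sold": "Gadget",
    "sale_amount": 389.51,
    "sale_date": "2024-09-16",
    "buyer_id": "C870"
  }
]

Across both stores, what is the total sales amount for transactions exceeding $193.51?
2179.0

Schema mapping: "revenue" (store_west) = "sale_amount" (store_east) = sale amount

Sum of sales > $193.51 in store_west: 1269.64
Sum of sales > $193.51 in store_east: 909.36

Total: 1269.64 + 909.36 = 2179.0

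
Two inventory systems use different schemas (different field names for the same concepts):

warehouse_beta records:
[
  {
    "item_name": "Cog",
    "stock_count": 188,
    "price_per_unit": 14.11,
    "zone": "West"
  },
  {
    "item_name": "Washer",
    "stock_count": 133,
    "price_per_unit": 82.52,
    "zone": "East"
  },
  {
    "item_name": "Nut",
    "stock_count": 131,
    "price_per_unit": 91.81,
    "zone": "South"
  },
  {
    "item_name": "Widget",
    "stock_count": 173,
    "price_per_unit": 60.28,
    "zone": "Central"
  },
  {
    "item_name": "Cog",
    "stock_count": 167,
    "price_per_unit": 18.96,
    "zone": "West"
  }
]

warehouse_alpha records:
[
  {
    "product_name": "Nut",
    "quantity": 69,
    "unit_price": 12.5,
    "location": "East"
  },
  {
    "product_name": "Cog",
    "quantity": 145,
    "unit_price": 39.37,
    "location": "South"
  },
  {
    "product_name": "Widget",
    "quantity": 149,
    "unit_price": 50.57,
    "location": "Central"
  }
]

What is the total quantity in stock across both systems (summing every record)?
1155

To reconcile these schemas, identify the field holding the quantity in stock in each system:
1. In warehouse_beta it is "stock_count"
2. In warehouse_alpha it is "quantity"

From warehouse_beta: 188 + 133 + 131 + 173 + 167 = 792
From warehouse_alpha: 69 + 145 + 149 = 363

Total: 792 + 363 = 1155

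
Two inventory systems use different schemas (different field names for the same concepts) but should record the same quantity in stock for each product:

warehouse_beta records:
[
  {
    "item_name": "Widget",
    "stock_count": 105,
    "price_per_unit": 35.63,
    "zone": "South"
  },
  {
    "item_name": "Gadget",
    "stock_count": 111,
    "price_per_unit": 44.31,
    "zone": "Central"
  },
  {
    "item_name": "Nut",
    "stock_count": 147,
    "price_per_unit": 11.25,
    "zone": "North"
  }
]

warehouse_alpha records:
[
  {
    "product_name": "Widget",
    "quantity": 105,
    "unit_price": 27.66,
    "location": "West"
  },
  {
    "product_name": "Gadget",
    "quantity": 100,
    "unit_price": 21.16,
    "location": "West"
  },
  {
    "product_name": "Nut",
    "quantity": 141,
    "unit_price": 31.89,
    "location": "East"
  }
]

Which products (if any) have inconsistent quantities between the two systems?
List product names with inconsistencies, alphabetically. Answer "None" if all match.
Gadget, Nut

Schema mappings:
- "item_name" (warehouse_beta) = "product_name" (warehouse_alpha) = product name
- "stock_count" (warehouse_beta) = "quantity" (warehouse_alpha) = quantity

Comparison:
  Widget: 105 vs 105 - MATCH
  Gadget: 111 vs 100 - MISMATCH
  Nut: 147 vs 141 - MISMATCH

Products with inconsistencies: Gadget, Nut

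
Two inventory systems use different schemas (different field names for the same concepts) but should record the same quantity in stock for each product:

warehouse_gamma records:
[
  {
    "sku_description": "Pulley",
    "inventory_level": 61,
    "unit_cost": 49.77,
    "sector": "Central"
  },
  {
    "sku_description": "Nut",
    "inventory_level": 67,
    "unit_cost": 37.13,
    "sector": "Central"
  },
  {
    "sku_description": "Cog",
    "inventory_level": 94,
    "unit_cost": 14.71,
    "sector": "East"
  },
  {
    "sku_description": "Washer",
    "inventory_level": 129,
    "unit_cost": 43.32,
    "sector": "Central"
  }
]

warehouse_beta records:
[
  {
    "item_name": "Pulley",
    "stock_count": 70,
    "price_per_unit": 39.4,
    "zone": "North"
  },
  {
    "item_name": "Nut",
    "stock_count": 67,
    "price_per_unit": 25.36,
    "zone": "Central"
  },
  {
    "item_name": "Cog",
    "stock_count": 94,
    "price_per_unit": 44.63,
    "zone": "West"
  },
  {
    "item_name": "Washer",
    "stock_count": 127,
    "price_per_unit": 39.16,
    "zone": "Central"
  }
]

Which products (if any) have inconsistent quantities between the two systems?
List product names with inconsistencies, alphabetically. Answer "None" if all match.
Pulley, Washer

Schema mappings:
- "sku_description" (warehouse_gamma) = "item_name" (warehouse_beta) = product name
- "inventory_level" (warehouse_gamma) = "stock_count" (warehouse_beta) = quantity

Comparison:
  Pulley: 61 vs 70 - MISMATCH
  Nut: 67 vs 67 - MATCH
  Cog: 94 vs 94 - MATCH
  Washer: 129 vs 127 - MISMATCH

Products with inconsistencies: Pulley, Washer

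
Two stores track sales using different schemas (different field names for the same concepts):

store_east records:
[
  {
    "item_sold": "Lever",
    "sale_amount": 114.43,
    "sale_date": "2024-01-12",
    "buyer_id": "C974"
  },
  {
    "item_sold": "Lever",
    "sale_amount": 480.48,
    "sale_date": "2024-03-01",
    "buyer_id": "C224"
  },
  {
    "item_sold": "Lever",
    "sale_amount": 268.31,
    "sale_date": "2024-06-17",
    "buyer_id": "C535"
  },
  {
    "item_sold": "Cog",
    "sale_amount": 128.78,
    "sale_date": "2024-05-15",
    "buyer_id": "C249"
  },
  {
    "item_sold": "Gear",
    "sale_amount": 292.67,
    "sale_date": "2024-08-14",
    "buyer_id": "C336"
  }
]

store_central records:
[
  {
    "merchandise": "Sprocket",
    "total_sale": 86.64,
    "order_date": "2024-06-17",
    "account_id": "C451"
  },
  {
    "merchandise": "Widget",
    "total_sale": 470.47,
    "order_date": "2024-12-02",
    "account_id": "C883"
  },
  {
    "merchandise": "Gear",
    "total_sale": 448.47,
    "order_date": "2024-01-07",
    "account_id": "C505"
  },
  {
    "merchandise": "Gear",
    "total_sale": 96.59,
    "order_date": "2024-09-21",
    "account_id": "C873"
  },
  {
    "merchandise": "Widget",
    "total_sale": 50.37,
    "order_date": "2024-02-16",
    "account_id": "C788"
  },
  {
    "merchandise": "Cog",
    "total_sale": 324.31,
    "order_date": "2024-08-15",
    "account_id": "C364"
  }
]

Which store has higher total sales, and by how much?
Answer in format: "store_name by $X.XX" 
store_central by $192.18

Schema mapping: "sale_amount" (store_east) = "total_sale" (store_central) = sale amount

Total for store_east: 1284.67
Total for store_central: 1476.85

Difference: |1284.67 - 1476.85| = 192.18
store_central has higher sales by $192.18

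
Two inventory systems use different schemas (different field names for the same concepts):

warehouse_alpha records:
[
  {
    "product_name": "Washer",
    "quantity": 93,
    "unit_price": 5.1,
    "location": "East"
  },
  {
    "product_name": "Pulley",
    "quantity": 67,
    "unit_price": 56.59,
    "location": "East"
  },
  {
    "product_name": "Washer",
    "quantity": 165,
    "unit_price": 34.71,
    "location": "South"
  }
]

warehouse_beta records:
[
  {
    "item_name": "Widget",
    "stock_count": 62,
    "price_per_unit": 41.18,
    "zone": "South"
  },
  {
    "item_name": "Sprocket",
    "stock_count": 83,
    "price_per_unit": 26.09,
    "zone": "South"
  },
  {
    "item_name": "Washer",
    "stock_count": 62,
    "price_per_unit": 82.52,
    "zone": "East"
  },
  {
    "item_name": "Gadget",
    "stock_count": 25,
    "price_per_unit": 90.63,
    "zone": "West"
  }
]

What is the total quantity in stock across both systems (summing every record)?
557

To reconcile these schemas, identify the field holding the quantity in stock in each system:
1. In warehouse_alpha it is "quantity"
2. In warehouse_beta it is "stock_count"

From warehouse_alpha: 93 + 67 + 165 = 325
From warehouse_beta: 62 + 83 + 62 + 25 = 232

Total: 325 + 232 = 557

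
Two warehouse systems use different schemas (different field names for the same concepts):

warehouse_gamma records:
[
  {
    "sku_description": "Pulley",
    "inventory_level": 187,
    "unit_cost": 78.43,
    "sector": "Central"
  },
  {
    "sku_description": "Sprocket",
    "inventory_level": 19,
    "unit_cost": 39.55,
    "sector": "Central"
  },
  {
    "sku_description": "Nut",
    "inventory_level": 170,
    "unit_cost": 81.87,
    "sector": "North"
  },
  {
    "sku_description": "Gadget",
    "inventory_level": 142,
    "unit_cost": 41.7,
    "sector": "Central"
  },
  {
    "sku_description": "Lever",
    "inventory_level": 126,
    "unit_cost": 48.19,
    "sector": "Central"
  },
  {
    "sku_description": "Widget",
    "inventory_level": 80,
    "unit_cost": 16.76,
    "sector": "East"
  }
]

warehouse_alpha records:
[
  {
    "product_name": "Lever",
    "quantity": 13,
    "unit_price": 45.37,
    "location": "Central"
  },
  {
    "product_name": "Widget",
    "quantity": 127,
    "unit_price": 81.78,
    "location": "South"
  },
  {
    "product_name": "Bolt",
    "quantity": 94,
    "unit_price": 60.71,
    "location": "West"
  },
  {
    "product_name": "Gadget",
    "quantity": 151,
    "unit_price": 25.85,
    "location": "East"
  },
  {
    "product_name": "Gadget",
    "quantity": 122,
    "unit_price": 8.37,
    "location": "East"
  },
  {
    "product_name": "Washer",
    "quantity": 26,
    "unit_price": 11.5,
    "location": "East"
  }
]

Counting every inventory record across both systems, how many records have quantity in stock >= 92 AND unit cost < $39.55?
2

Schema mappings:
- "inventory_level" (warehouse_gamma) = "quantity" (warehouse_alpha) = quantity
- "unit_cost" (warehouse_gamma) = "unit_price" (warehouse_alpha) = unit cost

Records meeting both conditions in warehouse_gamma: 0
Records meeting both conditions in warehouse_alpha: 2

Total: 0 + 2 = 2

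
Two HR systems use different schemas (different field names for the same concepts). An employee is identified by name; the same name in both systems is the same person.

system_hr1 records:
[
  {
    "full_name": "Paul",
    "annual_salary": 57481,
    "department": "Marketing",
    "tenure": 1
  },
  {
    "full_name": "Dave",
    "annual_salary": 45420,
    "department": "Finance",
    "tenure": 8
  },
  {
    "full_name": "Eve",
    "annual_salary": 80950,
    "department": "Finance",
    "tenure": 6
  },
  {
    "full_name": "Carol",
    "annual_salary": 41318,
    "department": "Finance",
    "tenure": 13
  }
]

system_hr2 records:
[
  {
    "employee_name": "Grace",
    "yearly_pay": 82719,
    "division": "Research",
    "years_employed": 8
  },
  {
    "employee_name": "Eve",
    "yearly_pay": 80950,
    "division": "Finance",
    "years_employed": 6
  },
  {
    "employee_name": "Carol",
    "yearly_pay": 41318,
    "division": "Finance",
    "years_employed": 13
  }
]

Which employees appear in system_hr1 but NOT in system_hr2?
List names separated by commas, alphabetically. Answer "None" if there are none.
Dave, Paul

Schema mapping: "full_name" (system_hr1) = "employee_name" (system_hr2) = employee name

Names in system_hr1: ['Carol', 'Dave', 'Eve', 'Paul']
Names in system_hr2: ['Carol', 'Eve', 'Grace']

In system_hr1 but not system_hr2: ['Dave', 'Paul']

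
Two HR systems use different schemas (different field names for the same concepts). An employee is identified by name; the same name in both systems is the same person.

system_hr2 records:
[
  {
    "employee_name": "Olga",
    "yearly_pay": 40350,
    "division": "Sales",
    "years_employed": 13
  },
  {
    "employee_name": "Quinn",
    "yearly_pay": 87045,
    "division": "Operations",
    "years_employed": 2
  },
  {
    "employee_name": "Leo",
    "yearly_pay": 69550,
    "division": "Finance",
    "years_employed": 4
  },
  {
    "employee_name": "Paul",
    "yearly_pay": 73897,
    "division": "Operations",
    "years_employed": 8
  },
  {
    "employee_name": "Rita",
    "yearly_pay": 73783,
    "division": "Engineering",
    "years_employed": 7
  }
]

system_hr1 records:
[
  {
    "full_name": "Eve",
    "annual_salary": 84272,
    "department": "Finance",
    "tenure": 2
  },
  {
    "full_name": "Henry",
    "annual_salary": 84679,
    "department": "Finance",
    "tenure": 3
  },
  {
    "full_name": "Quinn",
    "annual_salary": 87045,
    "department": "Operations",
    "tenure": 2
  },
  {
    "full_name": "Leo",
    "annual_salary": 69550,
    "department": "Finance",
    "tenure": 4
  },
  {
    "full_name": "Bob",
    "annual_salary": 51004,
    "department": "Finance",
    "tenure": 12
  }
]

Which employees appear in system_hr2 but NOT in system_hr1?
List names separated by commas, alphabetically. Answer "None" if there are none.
Olga, Paul, Rita

Schema mapping: "employee_name" (system_hr2) = "full_name" (system_hr1) = employee name

Names in system_hr2: ['Leo', 'Olga', 'Paul', 'Quinn', 'Rita']
Names in system_hr1: ['Bob', 'Eve', 'Henry', 'Leo', 'Quinn']

In system_hr2 but not system_hr1: ['Olga', 'Paul', 'Rita']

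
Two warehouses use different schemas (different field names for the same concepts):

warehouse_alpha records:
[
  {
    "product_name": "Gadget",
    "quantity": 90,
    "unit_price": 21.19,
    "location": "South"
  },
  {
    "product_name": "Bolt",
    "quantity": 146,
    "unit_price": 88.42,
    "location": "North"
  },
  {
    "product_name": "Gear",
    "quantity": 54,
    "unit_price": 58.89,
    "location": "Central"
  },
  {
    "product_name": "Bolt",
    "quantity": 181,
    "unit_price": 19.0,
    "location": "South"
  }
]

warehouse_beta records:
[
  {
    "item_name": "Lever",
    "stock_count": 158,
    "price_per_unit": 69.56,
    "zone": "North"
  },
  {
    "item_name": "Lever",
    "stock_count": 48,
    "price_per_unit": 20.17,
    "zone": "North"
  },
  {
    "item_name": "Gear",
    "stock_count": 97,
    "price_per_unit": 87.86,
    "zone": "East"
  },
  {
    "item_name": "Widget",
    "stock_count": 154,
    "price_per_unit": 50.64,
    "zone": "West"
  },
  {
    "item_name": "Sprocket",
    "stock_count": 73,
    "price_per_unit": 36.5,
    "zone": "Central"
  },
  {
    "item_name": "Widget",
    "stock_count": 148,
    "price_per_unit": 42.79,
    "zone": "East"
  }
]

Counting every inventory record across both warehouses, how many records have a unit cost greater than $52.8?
4

Schema mapping: "unit_price" (warehouse_alpha) = "price_per_unit" (warehouse_beta) = unit cost

Records > $52.8 in warehouse_alpha: 2
Records > $52.8 in warehouse_beta: 2

Total count: 2 + 2 = 4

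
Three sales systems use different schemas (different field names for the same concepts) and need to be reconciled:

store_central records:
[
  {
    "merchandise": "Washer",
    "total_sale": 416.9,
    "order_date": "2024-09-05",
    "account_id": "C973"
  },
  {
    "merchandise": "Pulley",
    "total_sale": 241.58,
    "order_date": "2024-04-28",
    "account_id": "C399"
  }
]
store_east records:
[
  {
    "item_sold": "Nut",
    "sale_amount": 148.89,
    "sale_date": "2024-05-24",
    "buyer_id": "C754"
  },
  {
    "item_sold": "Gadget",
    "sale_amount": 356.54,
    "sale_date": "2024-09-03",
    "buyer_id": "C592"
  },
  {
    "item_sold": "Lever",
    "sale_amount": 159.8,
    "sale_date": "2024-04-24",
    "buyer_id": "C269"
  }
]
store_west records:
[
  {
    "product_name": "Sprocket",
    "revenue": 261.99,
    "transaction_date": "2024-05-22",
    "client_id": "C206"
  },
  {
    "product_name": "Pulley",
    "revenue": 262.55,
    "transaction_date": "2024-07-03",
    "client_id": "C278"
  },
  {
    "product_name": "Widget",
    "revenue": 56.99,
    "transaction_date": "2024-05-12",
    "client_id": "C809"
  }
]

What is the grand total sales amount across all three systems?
1905.24

Schema reconciliation - all amount fields map to sale amount:

store_central (total_sale): 658.48
store_east (sale_amount): 665.23
store_west (revenue): 581.53

Grand total: 1905.24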